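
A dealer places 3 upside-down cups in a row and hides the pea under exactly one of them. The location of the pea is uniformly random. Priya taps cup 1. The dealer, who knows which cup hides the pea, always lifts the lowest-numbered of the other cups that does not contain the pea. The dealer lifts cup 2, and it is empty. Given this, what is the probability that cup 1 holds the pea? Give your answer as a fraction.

Condition on the true location of the pea.
If it is under either of cups 1 and 3 (prior 1/3 each): cup 2 is the lowest-numbered option available, probability 1; weight (1/3)·1 = 1/3 each.
If it is under cup 2 (prior 1/3): the dealer opened cup 2, so this case is ruled out; weight (1/3)·0 = 0.
The weights sum to 2/3.
So P(the pea under cup 1 | the dealer opened cup 2) = (1/3) / (2/3) = 1/2.

1/2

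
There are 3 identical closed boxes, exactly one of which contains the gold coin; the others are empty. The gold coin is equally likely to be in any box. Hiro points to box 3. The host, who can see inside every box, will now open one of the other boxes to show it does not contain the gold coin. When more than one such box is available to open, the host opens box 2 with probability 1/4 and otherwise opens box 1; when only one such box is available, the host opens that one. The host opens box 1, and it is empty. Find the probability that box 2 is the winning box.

Apply Bayes' rule, conditioning on where the gold coin actually is.
If it is in box 1 (prior 1/3): the host opened box 1, so this case is ruled out; weight (1/3)·0 = 0.
If it is in box 2 (prior 1/3): only box 1 is available, probability 1; weight (1/3)·1 = 1/3.
If it is in box 3 (prior 1/3): box 2 is available but not opened, probability 3/4; weight (1/3)·(3/4) = 1/4.
The weights sum to 7/12.
So P(the gold coin in box 2 | the host opened box 1) = (1/3) / (7/12) = 4/7.

4/7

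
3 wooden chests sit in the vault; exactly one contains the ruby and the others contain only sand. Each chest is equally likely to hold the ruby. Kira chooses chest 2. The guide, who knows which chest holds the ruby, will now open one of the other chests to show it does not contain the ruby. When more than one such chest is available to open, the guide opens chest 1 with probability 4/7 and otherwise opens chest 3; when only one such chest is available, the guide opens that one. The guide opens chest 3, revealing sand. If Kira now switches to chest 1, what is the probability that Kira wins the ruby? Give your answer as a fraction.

7/10

Consider each possible location of the ruby in turn.
If it is in chest 1 (prior 1/3): only chest 3 is available, probability 1; weight (1/3)·1 = 1/3.
If it is in chest 2 (prior 1/3): chest 1 is available but not opened, probability 3/7; weight (1/3)·(3/7) = 1/7.
If it is in chest 3 (prior 1/3): the guide opened chest 3, so this case is ruled out; weight (1/3)·0 = 0.
The weights sum to 10/21.
So P(the ruby in chest 1 | the guide opened chest 3) = (1/3) / (10/21) = 7/10.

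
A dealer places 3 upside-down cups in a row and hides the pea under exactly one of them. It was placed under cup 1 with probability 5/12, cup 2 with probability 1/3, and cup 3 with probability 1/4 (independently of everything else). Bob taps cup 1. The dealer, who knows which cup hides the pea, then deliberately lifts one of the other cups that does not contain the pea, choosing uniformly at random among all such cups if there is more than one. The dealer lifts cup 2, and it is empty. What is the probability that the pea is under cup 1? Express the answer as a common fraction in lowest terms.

5/11

Apply Bayes' rule, conditioning on where the pea actually is.
If it is under cup 1 (prior 5/12): the dealer has 2 equally likely choices, so probability 1/2; weight (5/12)·(1/2) = 5/24.
If it is under cup 2 (prior 1/3): the dealer opened cup 2, so this case is ruled out; weight (1/3)·0 = 0.
If it is under cup 3 (prior 1/4): the dealer has no choice, probability 1; weight (1/4)·1 = 1/4.
The weights sum to 11/24.
So P(the pea under cup 1 | the dealer opened cup 2) = (5/24) / (11/24) = 5/11.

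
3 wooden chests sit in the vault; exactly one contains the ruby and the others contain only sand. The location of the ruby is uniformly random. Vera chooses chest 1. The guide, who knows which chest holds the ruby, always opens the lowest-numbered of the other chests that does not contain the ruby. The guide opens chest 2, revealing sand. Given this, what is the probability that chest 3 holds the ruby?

Condition on the true location of the ruby.
If it is in either of chests 1 and 3 (prior 1/3 each): chest 2 is the lowest-numbered option available, probability 1; weight (1/3)·1 = 1/3 each.
If it is in chest 2 (prior 1/3): the guide opened chest 2, so this case is ruled out; weight (1/3)·0 = 0.
The weights sum to 2/3.
So P(the ruby in chest 3 | the guide opened chest 2) = (1/3) / (2/3) = 1/2.

1/2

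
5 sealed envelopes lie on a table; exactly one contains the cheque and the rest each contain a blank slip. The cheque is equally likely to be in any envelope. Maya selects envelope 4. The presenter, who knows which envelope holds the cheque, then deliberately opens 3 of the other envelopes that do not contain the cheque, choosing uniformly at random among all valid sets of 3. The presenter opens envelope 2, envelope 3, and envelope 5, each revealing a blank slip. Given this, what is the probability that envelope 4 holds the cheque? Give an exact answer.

1/5

Condition on the true location of the cheque.
If it is in envelope 1 (prior 1/5): the presenter has no choice, probability 1; weight (1/5)·1 = 1/5.
If it is in any of envelopes 2, 3, and 5 (prior 1/5 each): that envelope was opened and seen not to hold the prize — ruled out; weight (1/5)·0 = 0 each.
If it is in envelope 4 (prior 1/5): the presenter has 4 equally likely choices, so probability 1/4; weight (1/5)·(1/4) = 1/20.
The weights sum to 1/4.
So P(the cheque in envelope 4 | the presenter opened envelope 2, envelope 3, and envelope 5) = (1/20) / (1/4) = 1/5.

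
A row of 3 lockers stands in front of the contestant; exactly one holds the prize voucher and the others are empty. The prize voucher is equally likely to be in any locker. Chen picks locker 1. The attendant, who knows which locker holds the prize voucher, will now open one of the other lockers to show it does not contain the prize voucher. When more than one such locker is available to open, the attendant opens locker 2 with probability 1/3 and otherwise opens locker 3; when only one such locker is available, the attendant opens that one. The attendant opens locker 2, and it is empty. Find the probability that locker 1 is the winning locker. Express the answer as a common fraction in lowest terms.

Apply Bayes' rule, conditioning on where the prize voucher actually is.
If it is in locker 1 (prior 1/3): locker 2 is available, opened with probability 1/3; weight (1/3)·(1/3) = 1/9.
If it is in locker 2 (prior 1/3): the attendant opened locker 2, so this case is ruled out; weight (1/3)·0 = 0.
If it is in locker 3 (prior 1/3): only locker 2 is available, probability 1; weight (1/3)·1 = 1/3.
The weights sum to 4/9.
So P(the prize voucher in locker 1 | the attendant opened locker 2) = (1/9) / (4/9) = 1/4.

1/4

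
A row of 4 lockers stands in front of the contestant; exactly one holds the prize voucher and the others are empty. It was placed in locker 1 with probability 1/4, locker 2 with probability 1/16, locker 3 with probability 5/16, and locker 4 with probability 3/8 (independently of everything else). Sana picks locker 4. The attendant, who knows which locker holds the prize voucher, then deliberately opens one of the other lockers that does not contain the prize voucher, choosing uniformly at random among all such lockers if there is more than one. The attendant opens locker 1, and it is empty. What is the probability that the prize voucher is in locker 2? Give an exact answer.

1/10

Consider each possible location of the prize voucher in turn.
If it is in locker 1 (prior 1/4): the attendant opened locker 1, so this case is ruled out; weight (1/4)·0 = 0.
If it is in locker 2 (prior 1/16): the attendant has 2 equally likely choices, so probability 1/2; weight (1/16)·(1/2) = 1/32.
If it is in locker 3 (prior 5/16): the attendant has 2 equally likely choices, so probability 1/2; weight (5/16)·(1/2) = 5/32.
If it is in locker 4 (prior 3/8): the attendant has 3 equally likely choices, so probability 1/3; weight (3/8)·(1/3) = 1/8.
The weights sum to 5/16.
So P(the prize voucher in locker 2 | the attendant opened locker 1) = (1/32) / (5/16) = 1/10.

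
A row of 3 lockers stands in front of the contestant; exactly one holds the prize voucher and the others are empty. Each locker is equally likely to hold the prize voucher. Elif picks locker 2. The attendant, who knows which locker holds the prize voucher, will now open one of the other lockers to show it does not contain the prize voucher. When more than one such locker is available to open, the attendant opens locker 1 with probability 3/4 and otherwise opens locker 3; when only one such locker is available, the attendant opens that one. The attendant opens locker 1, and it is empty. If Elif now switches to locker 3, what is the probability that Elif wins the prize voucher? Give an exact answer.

4/7

Apply Bayes' rule, conditioning on where the prize voucher actually is.
If it is in locker 1 (prior 1/3): the attendant opened locker 1, so this case is ruled out; weight (1/3)·0 = 0.
If it is in locker 2 (prior 1/3): locker 1 is available, opened with probability 3/4; weight (1/3)·(3/4) = 1/4.
If it is in locker 3 (prior 1/3): only locker 1 is available, probability 1; weight (1/3)·1 = 1/3.
The weights sum to 7/12.
So P(the prize voucher in locker 3 | the attendant opened locker 1) = (1/3) / (7/12) = 4/7.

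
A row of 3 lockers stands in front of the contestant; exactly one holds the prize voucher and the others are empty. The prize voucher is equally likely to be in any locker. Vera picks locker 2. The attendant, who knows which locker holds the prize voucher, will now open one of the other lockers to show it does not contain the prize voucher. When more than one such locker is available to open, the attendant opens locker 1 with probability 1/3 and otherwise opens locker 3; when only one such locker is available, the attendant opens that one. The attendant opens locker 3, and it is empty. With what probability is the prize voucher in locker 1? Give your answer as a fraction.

Consider each possible location of the prize voucher in turn.
If it is in locker 1 (prior 1/3): only locker 3 is available, probability 1; weight (1/3)·1 = 1/3.
If it is in locker 2 (prior 1/3): locker 1 is available but not opened, probability 2/3; weight (1/3)·(2/3) = 2/9.
If it is in locker 3 (prior 1/3): the attendant opened locker 3, so this case is ruled out; weight (1/3)·0 = 0.
The weights sum to 5/9.
So P(the prize voucher in locker 1 | the attendant opened locker 3) = (1/3) / (5/9) = 3/5.

3/5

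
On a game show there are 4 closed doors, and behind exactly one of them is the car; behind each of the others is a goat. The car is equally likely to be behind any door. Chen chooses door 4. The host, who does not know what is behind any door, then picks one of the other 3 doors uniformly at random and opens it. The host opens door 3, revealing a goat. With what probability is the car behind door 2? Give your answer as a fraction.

1/3

Because the host chose which door to open without knowing where the car is, the choice is independent of the prize location. Learning that door 3 does not hold the car simply rules out that one location and leaves the remaining 3 doors still equally likely by symmetry.
So P(the car behind door 2) = 1/3.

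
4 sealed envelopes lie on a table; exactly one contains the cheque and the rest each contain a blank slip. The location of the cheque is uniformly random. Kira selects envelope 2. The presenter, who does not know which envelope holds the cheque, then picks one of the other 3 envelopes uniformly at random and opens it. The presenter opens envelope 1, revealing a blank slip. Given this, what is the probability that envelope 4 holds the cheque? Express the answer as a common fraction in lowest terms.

Consider each possible location of the cheque in turn.
If it is in envelope 1 (prior 1/4): the presenter opened envelope 1, so this case is ruled out; weight (1/4)·0 = 0.
If it is in any of envelopes 2, 3, and 4 (prior 1/4 each): the presenter picks envelope 1 with probability 1/3 regardless, and it is not the prize; weight (1/4)·(1/3) = 1/12 each.
The weights sum to 1/4.
So P(the cheque in envelope 4 | the presenter opened envelope 1) = (1/12) / (1/4) = 1/3.

1/3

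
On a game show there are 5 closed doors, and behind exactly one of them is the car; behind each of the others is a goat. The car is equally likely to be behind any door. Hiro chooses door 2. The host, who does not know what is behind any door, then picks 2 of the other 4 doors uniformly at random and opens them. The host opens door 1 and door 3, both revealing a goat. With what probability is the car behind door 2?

Apply Bayes' rule, conditioning on where the car actually is.
If it is behind either of doors 1 and 3 (prior 1/5 each): that door was opened and seen not to hold the prize — ruled out; weight (1/5)·0 = 0 each.
If it is behind any of doors 2, 4, and 5 (prior 1/5 each): the host picks exactly this set with probability 1/6 regardless, and none is the prize; weight (1/5)·(1/6) = 1/30 each.
The weights sum to 1/10.
So P(the car behind door 2 | the host opened door 1 and door 3) = (1/30) / (1/10) = 1/3.

1/3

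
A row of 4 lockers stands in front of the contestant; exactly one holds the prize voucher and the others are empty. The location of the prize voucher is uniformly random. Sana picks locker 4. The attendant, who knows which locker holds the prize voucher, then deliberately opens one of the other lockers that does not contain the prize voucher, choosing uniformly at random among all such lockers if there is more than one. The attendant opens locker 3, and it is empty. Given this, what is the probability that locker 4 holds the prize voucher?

Apply Bayes' rule, conditioning on where the prize voucher actually is.
If it is in either of lockers 1 and 2 (prior 1/4 each): the attendant has 2 equally likely choices, so probability 1/2; weight (1/4)·(1/2) = 1/8 each.
If it is in locker 3 (prior 1/4): the attendant opened locker 3, so this case is ruled out; weight (1/4)·0 = 0.
If it is in locker 4 (prior 1/4): the attendant has 3 equally likely choices, so probability 1/3; weight (1/4)·(1/3) = 1/12.
The weights sum to 1/3.
So P(the prize voucher in locker 4 | the attendant opened locker 3) = (1/12) / (1/3) = 1/4.

1/4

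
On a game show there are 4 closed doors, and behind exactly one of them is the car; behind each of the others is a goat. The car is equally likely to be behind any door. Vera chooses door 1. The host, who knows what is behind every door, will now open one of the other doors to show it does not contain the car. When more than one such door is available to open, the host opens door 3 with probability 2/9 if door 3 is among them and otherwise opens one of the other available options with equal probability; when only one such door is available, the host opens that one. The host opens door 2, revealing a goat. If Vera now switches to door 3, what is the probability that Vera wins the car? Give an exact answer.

Condition on the true location of the car.
If it is behind door 1 (prior 1/4): door 3 is available but not opened; door 2 gets probability (1 − 2/9)/2 = 7/18; weight (1/4)·(7/18) = 7/72.
If it is behind door 2 (prior 1/4): the host opened door 2, so this case is ruled out; weight (1/4)·0 = 0.
If it is behind door 3 (prior 1/4): door 3 holds the prize so is unavailable; the host chooses uniformly among the 2 others, probability 1/2; weight (1/4)·(1/2) = 1/8.
If it is behind door 4 (prior 1/4): door 3 is available but not opened, probability 7/9; weight (1/4)·(7/9) = 7/36.
The weights sum to 5/12.
So P(the car behind door 3 | the host opened door 2) = (1/8) / (5/12) = 3/10.

3/10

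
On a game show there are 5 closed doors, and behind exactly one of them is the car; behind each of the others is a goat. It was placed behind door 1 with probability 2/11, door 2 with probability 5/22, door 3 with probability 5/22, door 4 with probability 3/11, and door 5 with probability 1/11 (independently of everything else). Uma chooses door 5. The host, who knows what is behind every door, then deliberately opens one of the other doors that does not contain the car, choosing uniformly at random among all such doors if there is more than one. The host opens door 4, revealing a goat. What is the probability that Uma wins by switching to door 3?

10/31

Apply Bayes' rule, conditioning on where the car actually is.
If it is behind door 1 (prior 2/11): the host has 3 equally likely choices, so probability 1/3; weight (2/11)·(1/3) = 2/33.
If it is behind either of doors 2 and 3 (prior 5/22 each): the host has 3 equally likely choices, so probability 1/3; weight (5/22)·(1/3) = 5/66 each.
If it is behind door 4 (prior 3/11): the host opened door 4, so this case is ruled out; weight (3/11)·0 = 0.
If it is behind door 5 (prior 1/11): the host has 4 equally likely choices, so probability 1/4; weight (1/11)·(1/4) = 1/44.
The weights sum to 31/132.
So P(the car behind door 3 | the host opened door 4) = (5/66) / (31/132) = 10/31.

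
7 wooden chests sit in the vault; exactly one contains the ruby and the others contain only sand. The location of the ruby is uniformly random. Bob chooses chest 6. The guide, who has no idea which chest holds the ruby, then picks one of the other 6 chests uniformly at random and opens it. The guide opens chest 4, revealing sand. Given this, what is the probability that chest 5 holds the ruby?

1/6

Consider each possible location of the ruby in turn.
If it is in any of chests 1, 2, 3, 5, 6, and 7 (prior 1/7 each): the guide picks chest 4 with probability 1/6 regardless, and it is not the prize; weight (1/7)·(1/6) = 1/42 each.
If it is in chest 4 (prior 1/7): the guide opened chest 4, so this case is ruled out; weight (1/7)·0 = 0.
The weights sum to 1/7.
So P(the ruby in chest 5 | the guide opened chest 4) = (1/42) / (1/7) = 1/6.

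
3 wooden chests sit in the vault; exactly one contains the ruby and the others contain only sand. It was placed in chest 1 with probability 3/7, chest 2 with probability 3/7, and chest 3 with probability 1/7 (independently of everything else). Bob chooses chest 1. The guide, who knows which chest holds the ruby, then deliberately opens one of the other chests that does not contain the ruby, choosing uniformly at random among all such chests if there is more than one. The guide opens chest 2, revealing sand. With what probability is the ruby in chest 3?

Condition on the true location of the ruby.
If it is in chest 1 (prior 3/7): the guide has 2 equally likely choices, so probability 1/2; weight (3/7)·(1/2) = 3/14.
If it is in chest 2 (prior 3/7): the guide opened chest 2, so this case is ruled out; weight (3/7)·0 = 0.
If it is in chest 3 (prior 1/7): the guide has no choice, probability 1; weight (1/7)·1 = 1/7.
The weights sum to 5/14.
So P(the ruby in chest 3 | the guide opened chest 2) = (1/7) / (5/14) = 2/5.

2/5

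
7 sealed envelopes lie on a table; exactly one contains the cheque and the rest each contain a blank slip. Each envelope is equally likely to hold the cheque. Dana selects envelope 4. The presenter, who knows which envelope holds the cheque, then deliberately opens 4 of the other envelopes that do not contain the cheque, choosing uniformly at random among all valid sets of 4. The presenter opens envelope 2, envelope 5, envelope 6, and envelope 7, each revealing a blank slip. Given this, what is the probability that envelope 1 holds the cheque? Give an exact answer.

3/7

Condition on the true location of the cheque.
If it is in either of envelopes 1 and 3 (prior 1/7 each): the presenter has 5 equally likely choices, so probability 1/5; weight (1/7)·(1/5) = 1/35 each.
If it is in any of envelopes 2, 5, 6, and 7 (prior 1/7 each): that envelope was opened and seen not to hold the prize — ruled out; weight (1/7)·0 = 0 each.
If it is in envelope 4 (prior 1/7): the presenter has 15 equally likely choices, so probability 1/15; weight (1/7)·(1/15) = 1/105.
The weights sum to 1/15.
So P(the cheque in envelope 1 | the presenter opened envelope 2, envelope 5, envelope 6, and envelope 7) = (1/35) / (1/15) = 3/7.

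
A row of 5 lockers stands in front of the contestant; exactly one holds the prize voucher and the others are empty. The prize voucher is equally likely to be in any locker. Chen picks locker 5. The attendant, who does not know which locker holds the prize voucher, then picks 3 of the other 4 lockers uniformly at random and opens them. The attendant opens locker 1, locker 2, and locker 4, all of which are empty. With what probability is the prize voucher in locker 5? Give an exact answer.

1/2

Because the attendant chose which lockers to open without knowing where the prize voucher is, the choice is independent of the prize location. Learning that none of the 3 opened lockers holds the prize voucher simply rules out those 3 locations and leaves the remaining 2 lockers still equally likely by symmetry.
So P(the prize voucher in locker 5) = 1/2.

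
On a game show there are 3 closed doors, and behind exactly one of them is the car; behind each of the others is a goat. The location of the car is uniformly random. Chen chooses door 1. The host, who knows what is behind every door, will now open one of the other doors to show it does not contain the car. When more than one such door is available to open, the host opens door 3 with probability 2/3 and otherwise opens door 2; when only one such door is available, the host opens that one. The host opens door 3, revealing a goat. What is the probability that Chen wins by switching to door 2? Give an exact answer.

3/5

Apply Bayes' rule, conditioning on where the car actually is.
If it is behind door 1 (prior 1/3): door 3 is available, opened with probability 2/3; weight (1/3)·(2/3) = 2/9.
If it is behind door 2 (prior 1/3): only door 3 is available, probability 1; weight (1/3)·1 = 1/3.
If it is behind door 3 (prior 1/3): the host opened door 3, so this case is ruled out; weight (1/3)·0 = 0.
The weights sum to 5/9.
So P(the car behind door 2 | the host opened door 3) = (1/3) / (5/9) = 3/5.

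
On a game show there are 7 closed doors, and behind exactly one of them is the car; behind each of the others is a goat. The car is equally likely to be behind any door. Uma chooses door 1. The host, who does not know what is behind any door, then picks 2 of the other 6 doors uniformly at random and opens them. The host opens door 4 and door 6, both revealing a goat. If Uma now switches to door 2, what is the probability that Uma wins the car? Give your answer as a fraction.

Condition on the true location of the car.
If it is behind any of doors 1, 2, 3, 5, and 7 (prior 1/7 each): the host picks exactly this set with probability 1/15 regardless, and none is the prize; weight (1/7)·(1/15) = 1/105 each.
If it is behind either of doors 4 and 6 (prior 1/7 each): that door was opened and seen not to hold the prize — ruled out; weight (1/7)·0 = 0 each.
The weights sum to 1/21.
So P(the car behind door 2 | the host opened door 4 and door 6) = (1/105) / (1/21) = 1/5.

1/5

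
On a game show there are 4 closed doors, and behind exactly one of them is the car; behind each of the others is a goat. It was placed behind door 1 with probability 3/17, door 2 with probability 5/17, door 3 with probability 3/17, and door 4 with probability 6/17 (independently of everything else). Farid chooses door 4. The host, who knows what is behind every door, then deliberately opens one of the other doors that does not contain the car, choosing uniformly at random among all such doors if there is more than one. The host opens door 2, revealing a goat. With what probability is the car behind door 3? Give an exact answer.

Apply Bayes' rule, conditioning on where the car actually is.
If it is behind either of doors 1 and 3 (prior 3/17 each): the host has 2 equally likely choices, so probability 1/2; weight (3/17)·(1/2) = 3/34 each.
If it is behind door 2 (prior 5/17): the host opened door 2, so this case is ruled out; weight (5/17)·0 = 0.
If it is behind door 4 (prior 6/17): the host has 3 equally likely choices, so probability 1/3; weight (6/17)·(1/3) = 2/17.
The weights sum to 5/17.
So P(the car behind door 3 | the host opened door 2) = (3/34) / (5/17) = 3/10.

3/10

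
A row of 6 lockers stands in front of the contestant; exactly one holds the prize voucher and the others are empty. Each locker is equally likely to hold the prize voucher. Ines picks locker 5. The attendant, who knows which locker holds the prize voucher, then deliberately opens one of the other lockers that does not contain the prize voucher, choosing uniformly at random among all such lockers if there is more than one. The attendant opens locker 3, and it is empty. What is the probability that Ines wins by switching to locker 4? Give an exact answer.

Condition on the true location of the prize voucher.
If it is in any of lockers 1, 2, 4, and 6 (prior 1/6 each): the attendant has 4 equally likely choices, so probability 1/4; weight (1/6)·(1/4) = 1/24 each.
If it is in locker 3 (prior 1/6): the attendant opened locker 3, so this case is ruled out; weight (1/6)·0 = 0.
If it is in locker 5 (prior 1/6): the attendant has 5 equally likely choices, so probability 1/5; weight (1/6)·(1/5) = 1/30.
The weights sum to 1/5.
So P(the prize voucher in locker 4 | the attendant opened locker 3) = (1/24) / (1/5) = 5/24.

5/24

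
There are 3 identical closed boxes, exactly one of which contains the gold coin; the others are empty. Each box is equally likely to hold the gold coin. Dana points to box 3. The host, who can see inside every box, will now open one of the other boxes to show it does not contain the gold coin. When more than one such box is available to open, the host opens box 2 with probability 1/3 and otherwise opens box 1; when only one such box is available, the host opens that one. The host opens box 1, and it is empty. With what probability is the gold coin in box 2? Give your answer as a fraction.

3/5

Condition on the true location of the gold coin.
If it is in box 1 (prior 1/3): the host opened box 1, so this case is ruled out; weight (1/3)·0 = 0.
If it is in box 2 (prior 1/3): only box 1 is available, probability 1; weight (1/3)·1 = 1/3.
If it is in box 3 (prior 1/3): box 2 is available but not opened, probability 2/3; weight (1/3)·(2/3) = 2/9.
The weights sum to 5/9.
So P(the gold coin in box 2 | the host opened box 1) = (1/3) / (5/9) = 3/5.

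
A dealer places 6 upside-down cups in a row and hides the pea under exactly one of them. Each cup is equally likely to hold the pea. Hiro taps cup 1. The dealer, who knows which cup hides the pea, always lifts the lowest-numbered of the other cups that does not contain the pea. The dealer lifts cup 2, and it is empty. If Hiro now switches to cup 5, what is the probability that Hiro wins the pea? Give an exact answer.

1/5

Condition on the true location of the pea.
If it is under any of cups 1, 3, 4, 5, and 6 (prior 1/6 each): cup 2 is the lowest-numbered option available, probability 1; weight (1/6)·1 = 1/6 each.
If it is under cup 2 (prior 1/6): the dealer opened cup 2, so this case is ruled out; weight (1/6)·0 = 0.
The weights sum to 5/6.
So P(the pea under cup 5 | the dealer opened cup 2) = (1/6) / (5/6) = 1/5.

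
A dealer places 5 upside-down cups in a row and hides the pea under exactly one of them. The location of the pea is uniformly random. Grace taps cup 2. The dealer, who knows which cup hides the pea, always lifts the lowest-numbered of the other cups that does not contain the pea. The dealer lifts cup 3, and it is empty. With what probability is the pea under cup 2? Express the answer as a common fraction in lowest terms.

0

Condition on the true location of the pea.
If it is under cup 1 (prior 1/5): cup 3 is the lowest-numbered option available, probability 1; weight (1/5)·1 = 1/5.
If it is under any of cups 2, 4, and 5 (prior 1/5 each): the dealer would have opened cup 1 instead, probability 0; weight (1/5)·0 = 0 each.
If it is under cup 3 (prior 1/5): the dealer opened cup 3, so this case is ruled out; weight (1/5)·0 = 0.
The weights sum to 1/5.
So P(the pea under cup 2 | the dealer opened cup 3) = 0 / (1/5) = 0.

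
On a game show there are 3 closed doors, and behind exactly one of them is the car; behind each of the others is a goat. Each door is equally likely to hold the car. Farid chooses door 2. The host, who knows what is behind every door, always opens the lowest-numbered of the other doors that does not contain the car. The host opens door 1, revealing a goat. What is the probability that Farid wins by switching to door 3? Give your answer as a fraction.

Condition on the true location of the car.
If it is behind door 1 (prior 1/3): the host opened door 1, so this case is ruled out; weight (1/3)·0 = 0.
If it is behind either of doors 2 and 3 (prior 1/3 each): door 1 is the lowest-numbered option available, probability 1; weight (1/3)·1 = 1/3 each.
The weights sum to 2/3.
So P(the car behind door 3 | the host opened door 1) = (1/3) / (2/3) = 1/2.

1/2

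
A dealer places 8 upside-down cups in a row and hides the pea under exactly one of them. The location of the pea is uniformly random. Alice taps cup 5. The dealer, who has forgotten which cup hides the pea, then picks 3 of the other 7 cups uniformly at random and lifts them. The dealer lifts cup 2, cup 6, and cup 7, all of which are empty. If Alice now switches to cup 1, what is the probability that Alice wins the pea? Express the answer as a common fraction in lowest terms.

1/5

Apply Bayes' rule, conditioning on where the pea actually is.
If it is under any of cups 1, 3, 4, 5, and 8 (prior 1/8 each): the dealer picks exactly this set with probability 1/35 regardless, and none is the prize; weight (1/8)·(1/35) = 1/280 each.
If it is under any of cups 2, 6, and 7 (prior 1/8 each): that cup was opened and seen not to hold the prize — ruled out; weight (1/8)·0 = 0 each.
The weights sum to 1/56.
So P(the pea under cup 1 | the dealer opened cup 2, cup 6, and cup 7) = (1/280) / (1/56) = 1/5.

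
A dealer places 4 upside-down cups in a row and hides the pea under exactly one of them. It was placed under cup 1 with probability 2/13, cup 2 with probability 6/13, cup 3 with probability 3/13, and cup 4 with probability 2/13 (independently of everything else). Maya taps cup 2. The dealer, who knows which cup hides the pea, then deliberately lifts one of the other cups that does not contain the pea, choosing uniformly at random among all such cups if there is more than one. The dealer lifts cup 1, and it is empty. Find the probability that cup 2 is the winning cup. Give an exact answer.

4/9

Consider each possible location of the pea in turn.
If it is under cup 1 (prior 2/13): the dealer opened cup 1, so this case is ruled out; weight (2/13)·0 = 0.
If it is under cup 2 (prior 6/13): the dealer has 3 equally likely choices, so probability 1/3; weight (6/13)·(1/3) = 2/13.
If it is under cup 3 (prior 3/13): the dealer has 2 equally likely choices, so probability 1/2; weight (3/13)·(1/2) = 3/26.
If it is under cup 4 (prior 2/13): the dealer has 2 equally likely choices, so probability 1/2; weight (2/13)·(1/2) = 1/13.
The weights sum to 9/26.
So P(the pea under cup 2 | the dealer opened cup 1) = (2/13) / (9/26) = 4/9.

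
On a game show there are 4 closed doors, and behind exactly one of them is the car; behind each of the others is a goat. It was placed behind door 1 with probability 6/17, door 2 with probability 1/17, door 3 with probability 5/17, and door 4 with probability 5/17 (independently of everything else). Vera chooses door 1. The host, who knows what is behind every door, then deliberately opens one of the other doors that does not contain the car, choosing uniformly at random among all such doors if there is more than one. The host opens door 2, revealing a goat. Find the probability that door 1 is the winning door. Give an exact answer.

Consider each possible location of the car in turn.
If it is behind door 1 (prior 6/17): the host has 3 equally likely choices, so probability 1/3; weight (6/17)·(1/3) = 2/17.
If it is behind door 2 (prior 1/17): the host opened door 2, so this case is ruled out; weight (1/17)·0 = 0.
If it is behind either of doors 3 and 4 (prior 5/17 each): the host has 2 equally likely choices, so probability 1/2; weight (5/17)·(1/2) = 5/34 each.
The weights sum to 7/17.
So P(the car behind door 1 | the host opened door 2) = (2/17) / (7/17) = 2/7.

2/7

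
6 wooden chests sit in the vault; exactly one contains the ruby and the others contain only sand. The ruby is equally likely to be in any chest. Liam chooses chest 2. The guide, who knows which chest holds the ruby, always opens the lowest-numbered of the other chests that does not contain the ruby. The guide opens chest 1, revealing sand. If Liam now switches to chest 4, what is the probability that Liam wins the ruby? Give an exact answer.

1/5

Consider each possible location of the ruby in turn.
If it is in chest 1 (prior 1/6): the guide opened chest 1, so this case is ruled out; weight (1/6)·0 = 0.
If it is in any of chests 2, 3, 4, 5, and 6 (prior 1/6 each): chest 1 is the lowest-numbered option available, probability 1; weight (1/6)·1 = 1/6 each.
The weights sum to 5/6.
So P(the ruby in chest 4 | the guide opened chest 1) = (1/6) / (5/6) = 1/5.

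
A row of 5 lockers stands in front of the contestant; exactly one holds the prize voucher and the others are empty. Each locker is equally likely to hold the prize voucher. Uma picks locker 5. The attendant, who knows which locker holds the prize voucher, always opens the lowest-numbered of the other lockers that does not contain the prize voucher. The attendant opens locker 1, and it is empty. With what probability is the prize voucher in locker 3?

Apply Bayes' rule, conditioning on where the prize voucher actually is.
If it is in locker 1 (prior 1/5): the attendant opened locker 1, so this case is ruled out; weight (1/5)·0 = 0.
If it is in any of lockers 2, 3, 4, and 5 (prior 1/5 each): locker 1 is the lowest-numbered option available, probability 1; weight (1/5)·1 = 1/5 each.
The weights sum to 4/5.
So P(the prize voucher in locker 3 | the attendant opened locker 1) = (1/5) / (4/5) = 1/4.

1/4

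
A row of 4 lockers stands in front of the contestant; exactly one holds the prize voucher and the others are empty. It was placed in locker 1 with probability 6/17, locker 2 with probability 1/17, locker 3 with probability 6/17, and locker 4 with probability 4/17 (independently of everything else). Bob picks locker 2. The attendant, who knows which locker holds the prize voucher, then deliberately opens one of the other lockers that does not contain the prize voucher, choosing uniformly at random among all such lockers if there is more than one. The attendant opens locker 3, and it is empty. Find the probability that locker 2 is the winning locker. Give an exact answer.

Consider each possible location of the prize voucher in turn.
If it is in locker 1 (prior 6/17): the attendant has 2 equally likely choices, so probability 1/2; weight (6/17)·(1/2) = 3/17.
If it is in locker 2 (prior 1/17): the attendant has 3 equally likely choices, so probability 1/3; weight (1/17)·(1/3) = 1/51.
If it is in locker 3 (prior 6/17): the attendant opened locker 3, so this case is ruled out; weight (6/17)·0 = 0.
If it is in locker 4 (prior 4/17): the attendant has 2 equally likely choices, so probability 1/2; weight (4/17)·(1/2) = 2/17.
The weights sum to 16/51.
So P(the prize voucher in locker 2 | the attendant opened locker 3) = (1/51) / (16/51) = 1/16.

1/16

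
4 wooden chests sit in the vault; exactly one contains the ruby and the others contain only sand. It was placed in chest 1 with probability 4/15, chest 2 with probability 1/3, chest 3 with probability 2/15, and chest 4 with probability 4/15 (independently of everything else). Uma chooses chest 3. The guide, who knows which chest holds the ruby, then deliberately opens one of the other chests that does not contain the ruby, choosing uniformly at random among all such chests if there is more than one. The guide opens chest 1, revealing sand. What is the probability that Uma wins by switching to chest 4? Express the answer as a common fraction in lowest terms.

Apply Bayes' rule, conditioning on where the ruby actually is.
If it is in chest 1 (prior 4/15): the guide opened chest 1, so this case is ruled out; weight (4/15)·0 = 0.
If it is in chest 2 (prior 1/3): the guide has 2 equally likely choices, so probability 1/2; weight (1/3)·(1/2) = 1/6.
If it is in chest 3 (prior 2/15): the guide has 3 equally likely choices, so probability 1/3; weight (2/15)·(1/3) = 2/45.
If it is in chest 4 (prior 4/15): the guide has 2 equally likely choices, so probability 1/2; weight (4/15)·(1/2) = 2/15.
The weights sum to 31/90.
So P(the ruby in chest 4 | the guide opened chest 1) = (2/15) / (31/90) = 12/31.

12/31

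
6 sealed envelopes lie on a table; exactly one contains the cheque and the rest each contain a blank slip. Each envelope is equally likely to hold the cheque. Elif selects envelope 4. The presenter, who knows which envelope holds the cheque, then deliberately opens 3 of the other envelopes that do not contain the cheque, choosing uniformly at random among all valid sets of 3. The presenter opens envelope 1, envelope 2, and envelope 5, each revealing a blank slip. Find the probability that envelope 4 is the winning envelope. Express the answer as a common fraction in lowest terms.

1/6

Apply Bayes' rule, conditioning on where the cheque actually is.
If it is in any of envelopes 1, 2, and 5 (prior 1/6 each): that envelope was opened and seen not to hold the prize — ruled out; weight (1/6)·0 = 0 each.
If it is in either of envelopes 3 and 6 (prior 1/6 each): the presenter has 4 equally likely choices, so probability 1/4; weight (1/6)·(1/4) = 1/24 each.
If it is in envelope 4 (prior 1/6): the presenter has 10 equally likely choices, so probability 1/10; weight (1/6)·(1/10) = 1/60.
The weights sum to 1/10.
So P(the cheque in envelope 4 | the presenter opened envelope 1, envelope 2, and envelope 5) = (1/60) / (1/10) = 1/6.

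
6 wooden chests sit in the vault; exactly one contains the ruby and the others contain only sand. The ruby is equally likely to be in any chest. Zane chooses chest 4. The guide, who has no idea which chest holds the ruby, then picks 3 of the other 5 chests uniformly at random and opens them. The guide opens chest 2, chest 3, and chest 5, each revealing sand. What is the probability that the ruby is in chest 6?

Apply Bayes' rule, conditioning on where the ruby actually is.
If it is in any of chests 1, 4, and 6 (prior 1/6 each): the guide picks exactly this set with probability 1/10 regardless, and none is the prize; weight (1/6)·(1/10) = 1/60 each.
If it is in any of chests 2, 3, and 5 (prior 1/6 each): that chest was opened and seen not to hold the prize — ruled out; weight (1/6)·0 = 0 each.
The weights sum to 1/20.
So P(the ruby in chest 6 | the guide opened chest 2, chest 3, and chest 5) = (1/60) / (1/20) = 1/3.

1/3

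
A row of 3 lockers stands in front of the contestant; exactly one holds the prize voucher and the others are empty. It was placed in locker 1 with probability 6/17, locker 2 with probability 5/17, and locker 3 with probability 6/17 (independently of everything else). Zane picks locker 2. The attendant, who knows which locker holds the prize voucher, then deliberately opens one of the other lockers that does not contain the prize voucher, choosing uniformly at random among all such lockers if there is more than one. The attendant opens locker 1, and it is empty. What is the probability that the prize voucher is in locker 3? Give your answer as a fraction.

Apply Bayes' rule, conditioning on where the prize voucher actually is.
If it is in locker 1 (prior 6/17): the attendant opened locker 1, so this case is ruled out; weight (6/17)·0 = 0.
If it is in locker 2 (prior 5/17): the attendant has 2 equally likely choices, so probability 1/2; weight (5/17)·(1/2) = 5/34.
If it is in locker 3 (prior 6/17): the attendant has no choice, probability 1; weight (6/17)·1 = 6/17.
The weights sum to 1/2.
So P(the prize voucher in locker 3 | the attendant opened locker 1) = (6/17) / (1/2) = 12/17.

12/17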